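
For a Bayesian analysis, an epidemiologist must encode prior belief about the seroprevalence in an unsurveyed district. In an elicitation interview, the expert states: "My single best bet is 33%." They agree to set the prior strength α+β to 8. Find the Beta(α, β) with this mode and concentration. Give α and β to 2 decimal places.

α = 2.98, β = 5.02

For α,β > 1 the Beta mode is (α−1)/(α+β−2). With α+β = 8, the mode is (α−1)/6.
Set (α−1)/6 = 0.33 → α = 1 + 0.33·6 = 2.98.
β = 8 − α = 5.02.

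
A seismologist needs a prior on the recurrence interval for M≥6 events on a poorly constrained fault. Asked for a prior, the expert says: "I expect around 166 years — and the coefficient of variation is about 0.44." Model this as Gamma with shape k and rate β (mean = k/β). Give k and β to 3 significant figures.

For Gamma(k, rate β): mean = k/β, variance = k/β², so CV = 1/√k.
CV = 0.44, hence k = 1/CV² = 5.17.
Then β = k/mean = 5.17/166 = 0.0311.

k ≈ 5.17, β ≈ 0.0311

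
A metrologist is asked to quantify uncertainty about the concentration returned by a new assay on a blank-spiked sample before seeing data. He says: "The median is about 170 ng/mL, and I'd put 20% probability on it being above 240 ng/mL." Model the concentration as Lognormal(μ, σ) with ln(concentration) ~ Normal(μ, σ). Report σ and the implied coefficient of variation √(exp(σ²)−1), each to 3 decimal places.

σ ≈ 0.410, CV ≈ 0.428

If T ~ Lognormal(μ,σ) then ln T ~ Normal(μ,σ), so the p-quantile of ln T is μ + z_p·σ.
ln(170) = 5.136 and ln(240) = 5.481; z_{0.5} = 0, z_{0.8} = 0.8416.
σ = (5.481 − 5.136)/(0.8416 − (0)) = 0.410.
μ = 5.136 − (0)·0.410 = 5.136.
CV = √(exp(σ²)−1) = √(exp(0.1679)−1) = 0.428.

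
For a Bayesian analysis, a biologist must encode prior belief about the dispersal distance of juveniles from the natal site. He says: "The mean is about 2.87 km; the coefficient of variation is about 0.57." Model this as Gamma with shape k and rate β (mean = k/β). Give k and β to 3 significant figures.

For Gamma(k, rate β): mean = k/β, variance = k/β², so CV = 1/√k.
CV = 0.57, hence k = 1/CV² = 3.08.
Then β = k/mean = 3.08/2.87 = 1.07.

k ≈ 3.08, β ≈ 1.07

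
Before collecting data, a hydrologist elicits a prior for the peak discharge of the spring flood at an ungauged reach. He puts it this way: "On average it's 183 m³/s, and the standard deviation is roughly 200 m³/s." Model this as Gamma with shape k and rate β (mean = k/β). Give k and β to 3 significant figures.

k ≈ 0.837, β ≈ 0.00458

For Gamma(k, rate β): mean = k/β, variance = k/β², so CV = 1/√k.
CV = SD/mean = 200/183 = 1.093, hence k = 1/CV² = 0.837.
Then β = k/mean = 0.837/183 = 0.00458.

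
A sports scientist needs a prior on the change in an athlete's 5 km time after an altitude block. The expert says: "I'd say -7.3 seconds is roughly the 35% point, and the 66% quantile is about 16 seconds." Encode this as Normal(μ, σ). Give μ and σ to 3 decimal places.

For Normal(μ,σ), the p-quantile is μ + z_p·σ. Here z_{0.35} = -0.3853, z_{0.66} = 0.4125.
So -7.3 = μ − 0.3853σ and 16 = μ + 0.4125σ.
Subtracting: σ = (16 − -7.3)/(0.4125 − (-0.3853)) = 29.206.
Then μ = -7.3 − (-0.3853)·29.206 = 3.954.

μ = 3.954, σ = 29.206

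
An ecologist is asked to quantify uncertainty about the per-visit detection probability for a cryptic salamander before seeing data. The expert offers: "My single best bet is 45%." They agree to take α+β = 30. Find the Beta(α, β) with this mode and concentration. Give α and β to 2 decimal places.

α = 13.60, β = 16.40

For α,β > 1 the Beta mode is (α−1)/(α+β−2). With α+β = 30, the mode is (α−1)/28.
Set (α−1)/28 = 0.45 → α = 1 + 0.45·28 = 13.60.
β = 30 − α = 16.40.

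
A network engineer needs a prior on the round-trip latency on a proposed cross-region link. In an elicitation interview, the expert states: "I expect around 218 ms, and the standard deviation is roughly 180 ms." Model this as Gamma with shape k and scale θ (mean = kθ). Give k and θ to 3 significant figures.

k ≈ 1.47, θ ≈ 149

For Gamma(k, scale θ): mean = kθ, variance = kθ², so CV = 1/√k.
CV = SD/mean = 180/218 = 0.8257, hence k = 1/CV² = 1.47.
Then θ = mean/k = 218/1.47 = 149.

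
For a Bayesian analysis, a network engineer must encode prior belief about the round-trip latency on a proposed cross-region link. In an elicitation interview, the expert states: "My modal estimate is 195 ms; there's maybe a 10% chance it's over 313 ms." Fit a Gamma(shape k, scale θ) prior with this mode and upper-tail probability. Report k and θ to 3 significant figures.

k ≈ 9.39, θ ≈ 23.2

Gamma(k,θ) with k>1 has mode (k−1)θ, so θ = 195/(k−1).
Need P(X < 313) = 0.9 with θ tied to k this way. Start at k = 2, θ = 195: P(X<313) ≈ 0.477.
Too low — raise k to concentrate. Iterating converges to k ≈ 9.39.
Then θ = 195/(9.39−1) ≈ 23.2.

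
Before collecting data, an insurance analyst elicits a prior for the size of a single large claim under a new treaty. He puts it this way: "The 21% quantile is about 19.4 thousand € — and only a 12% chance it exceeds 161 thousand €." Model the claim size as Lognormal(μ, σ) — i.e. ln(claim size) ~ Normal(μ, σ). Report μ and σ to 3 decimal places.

μ ≈ 3.827, σ ≈ 1.068

If T ~ Lognormal(μ,σ) then ln T ~ Normal(μ,σ), so the p-quantile of ln T is μ + z_p·σ.
ln(19.4) = 2.965 and ln(161) = 5.081; z_{0.21} = -0.8064, z_{0.88} = 1.175.
σ = (5.081 − 2.965)/(1.175 − (-0.8064)) = 1.068.
μ = 2.965 − (-0.8064)·1.068 = 3.827.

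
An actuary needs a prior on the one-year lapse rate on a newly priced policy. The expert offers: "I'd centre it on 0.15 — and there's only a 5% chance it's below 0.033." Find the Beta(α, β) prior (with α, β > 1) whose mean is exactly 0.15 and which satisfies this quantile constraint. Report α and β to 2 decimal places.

α ≈ 2.20, β ≈ 12.46

With mean 0.15 fixed, write α = 0.15s, β = 0.85s where s = α+β.
Need P(θ < 0.033) = 0.05 under Beta(0.15s, 0.85s). Normal approximation: (q−m)/√(m(1−m)/s) ≈ z_{0.05} = -1.64, so s ≈ 0.15·0.85·(-1.64)²/(0.033−0.15)² = 25.2.
At s = 25.2: P(θ<0.033) ≈ 0.012. Adjusting to match 0.05 gives s ≈ 14.65.
So α = 0.15·14.65 ≈ 2.20, β = 0.85·14.65 ≈ 12.46.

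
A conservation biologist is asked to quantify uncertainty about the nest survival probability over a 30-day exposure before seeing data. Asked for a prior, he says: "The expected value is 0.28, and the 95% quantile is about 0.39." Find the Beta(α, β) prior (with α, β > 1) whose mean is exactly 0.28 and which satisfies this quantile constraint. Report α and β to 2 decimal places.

With mean 0.28 fixed, write α = 0.28s, β = 0.72s where s = α+β.
Need P(θ < 0.39) = 0.95 under Beta(0.28s, 0.72s). Normal approximation: (q−m)/√(m(1−m)/s) ≈ z_{0.95} = 1.64, so s ≈ 0.28·0.72·(1.64)²/(0.39−0.28)² = 45.1.
At s = 45.1: P(θ<0.39) ≈ 0.944. Adjusting to match 0.95 gives s ≈ 48.56.
So α = 0.28·48.56 ≈ 13.60, β = 0.72·48.56 ≈ 34.96.

α ≈ 13.60, β ≈ 34.96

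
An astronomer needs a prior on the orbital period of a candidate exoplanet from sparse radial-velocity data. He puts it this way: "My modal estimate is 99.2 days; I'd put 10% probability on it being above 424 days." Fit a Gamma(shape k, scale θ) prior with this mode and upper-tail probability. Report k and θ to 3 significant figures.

k ≈ 1.86, θ ≈ 115

Gamma(k,θ) with k>1 has mode (k−1)θ, so θ = 99.2/(k−1).
Need P(X < 424) = 0.9 with θ tied to k this way. Start at k = 2, θ = 99.2: P(X<424) ≈ 0.927.
Too high — lower k to spread out. Iterating converges to k ≈ 1.86.
Then θ = 99.2/(1.86−1) ≈ 115.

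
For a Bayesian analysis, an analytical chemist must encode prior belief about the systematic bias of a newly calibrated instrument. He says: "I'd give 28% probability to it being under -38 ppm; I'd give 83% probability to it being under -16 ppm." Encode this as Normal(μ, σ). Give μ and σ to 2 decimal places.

μ = -29.66, σ = 14.31

For Normal(μ,σ), the p-quantile is μ + z_p·σ. Here z_{0.28} = -0.5828, z_{0.83} = 0.9542.
So -38 = μ − 0.5828σ and -16 = μ + 0.9542σ.
Subtracting: σ = (-16 − -38)/(0.9542 − (-0.5828)) = 14.31.
Then μ = -38 − (-0.5828)·14.31 = -29.66.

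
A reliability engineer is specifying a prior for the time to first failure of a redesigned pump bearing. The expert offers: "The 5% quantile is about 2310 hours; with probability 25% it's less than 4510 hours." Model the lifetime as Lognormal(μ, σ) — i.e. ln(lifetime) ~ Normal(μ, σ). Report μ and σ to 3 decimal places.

μ ≈ 8.879, σ ≈ 0.689

If T ~ Lognormal(μ,σ) then ln T ~ Normal(μ,σ), so the p-quantile of ln T is μ + z_p·σ.
ln(2310) = 7.745 and ln(4510) = 8.414; z_{0.05} = -1.645, z_{0.25} = -0.6745.
σ = (8.414 − 7.745)/(-0.6745 − (-1.645)) = 0.689.
μ = 7.745 − (-1.645)·0.689 = 8.879.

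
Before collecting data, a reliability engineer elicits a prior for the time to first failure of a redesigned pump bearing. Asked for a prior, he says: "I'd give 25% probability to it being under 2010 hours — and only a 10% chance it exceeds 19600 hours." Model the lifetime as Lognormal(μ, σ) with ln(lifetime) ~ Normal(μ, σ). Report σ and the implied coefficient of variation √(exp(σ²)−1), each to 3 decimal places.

σ ≈ 1.164, CV ≈ 1.697

If T ~ Lognormal(μ,σ) then ln T ~ Normal(μ,σ), so the p-quantile of ln T is μ + z_p·σ.
ln(2010) = 7.606 and ln(19600) = 9.883; z_{0.25} = -0.6745, z_{0.9} = 1.282.
σ = (9.883 − 7.606)/(1.282 − (-0.6745)) = 1.164.
μ = 7.606 − (-0.6745)·1.164 = 8.391.
CV = √(exp(σ²)−1) = √(exp(1.3556)−1) = 1.697.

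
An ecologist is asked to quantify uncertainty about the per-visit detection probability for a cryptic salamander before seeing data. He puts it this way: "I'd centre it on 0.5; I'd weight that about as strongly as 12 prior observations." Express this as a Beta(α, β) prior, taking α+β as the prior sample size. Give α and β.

Under the effective-sample-size interpretation, Beta(α, β) has prior mean α/(α+β) and prior sample size α+β.
So α+β = 12 and α/(α+β) = 0.5, giving α = 0.5·12 = 6 and β = 12 − 6 = 6.

α = 6, β = 6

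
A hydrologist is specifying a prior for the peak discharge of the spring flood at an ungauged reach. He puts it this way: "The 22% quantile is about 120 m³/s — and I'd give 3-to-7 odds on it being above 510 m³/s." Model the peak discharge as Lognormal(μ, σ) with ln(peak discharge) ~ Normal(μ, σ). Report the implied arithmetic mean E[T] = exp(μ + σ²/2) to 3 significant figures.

If T ~ Lognormal(μ,σ) then ln T ~ Normal(μ,σ), so the p-quantile of ln T is μ + z_p·σ.
ln(120) = 4.787 and ln(510) = 6.234; z_{0.22} = -0.7722, z_{0.7} = 0.5244.
σ = (6.234 − 4.787)/(0.5244 − (-0.7722)) = 1.116.
μ = 4.787 − (-0.7722)·1.116 = 5.649.
E[T] = exp(μ + σ²/2) = exp(5.649 + 0.6227) = 529 m³/s.

E[T] ≈ 529 m³/s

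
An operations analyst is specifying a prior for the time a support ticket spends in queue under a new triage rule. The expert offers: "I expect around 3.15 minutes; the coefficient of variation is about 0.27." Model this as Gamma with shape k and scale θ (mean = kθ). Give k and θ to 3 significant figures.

k ≈ 13.7, θ ≈ 0.23

For Gamma(k, scale θ): mean = kθ, variance = kθ², so CV = 1/√k.
CV = 0.27, hence k = 1/CV² = 13.7.
Then θ = mean/k = 3.15/13.7 = 0.23.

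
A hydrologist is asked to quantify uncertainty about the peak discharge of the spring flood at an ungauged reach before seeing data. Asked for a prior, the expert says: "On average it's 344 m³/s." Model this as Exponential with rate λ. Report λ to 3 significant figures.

Exponential mean = 1/λ, so λ = 1/344.0 = 0.00291.

λ ≈ 0.00291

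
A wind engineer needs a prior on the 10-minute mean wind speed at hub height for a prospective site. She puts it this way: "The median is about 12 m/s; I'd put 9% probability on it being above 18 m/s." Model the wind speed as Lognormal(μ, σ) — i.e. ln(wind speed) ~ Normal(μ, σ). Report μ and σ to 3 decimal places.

If T ~ Lognormal(μ,σ) then ln T ~ Normal(μ,σ), so the p-quantile of ln T is μ + z_p·σ.
ln(12) = 2.485 and ln(18) = 2.89; z_{0.5} = 0, z_{0.91} = 1.341.
σ = (2.89 − 2.485)/(1.341 − (0)) = 0.302.
μ = 2.485 − (0)·0.302 = 2.485.

μ ≈ 2.485, σ ≈ 0.302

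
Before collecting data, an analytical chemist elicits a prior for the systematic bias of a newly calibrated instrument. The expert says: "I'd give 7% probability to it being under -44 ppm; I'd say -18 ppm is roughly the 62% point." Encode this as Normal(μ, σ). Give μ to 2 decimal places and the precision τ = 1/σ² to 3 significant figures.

The p-quantile of Normal(μ,σ) is μ + z_p·σ, with z_{0.07} = -1.476 and z_{0.62} = 0.3055.
Eliminate σ: μ = (z₂·x₁ − z₁·x₂)/(z₂ − z₁) = (0.3055·-44 − (-1.476)·-18)/1.781 = -22.46.
Then σ = (x₂ − x₁)/(z₂ − z₁) = (-18 − -44)/1.781 = 14.60.
Precision τ = 1/σ² = 1/14.6² = 0.00469.

μ = -22.46, τ = 0.00469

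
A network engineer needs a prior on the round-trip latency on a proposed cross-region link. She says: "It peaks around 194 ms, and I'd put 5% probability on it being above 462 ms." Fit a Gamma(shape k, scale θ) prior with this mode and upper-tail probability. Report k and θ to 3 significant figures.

k ≈ 4.63, θ ≈ 53.5

Gamma(k,θ) with k>1 has mode (k−1)θ, so θ = 194/(k−1).
Need P(X < 462) = 0.95 with θ tied to k this way. Start at k = 2, θ = 194: P(X<462) ≈ 0.687.
Too low — raise k to concentrate. Iterating converges to k ≈ 4.63.
Then θ = 194/(4.63−1) ≈ 53.5.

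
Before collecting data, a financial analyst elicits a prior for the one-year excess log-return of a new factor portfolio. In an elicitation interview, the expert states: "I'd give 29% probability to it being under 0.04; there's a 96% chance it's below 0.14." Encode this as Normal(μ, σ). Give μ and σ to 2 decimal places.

μ = 0.06, σ = 0.04

For Normal(μ,σ), the p-quantile is μ + z_p·σ. Here z_{0.29} = -0.5534, z_{0.96} = 1.751.
So 0.04 = μ − 0.5534σ and 0.14 = μ + 1.751σ.
Subtracting: σ = (0.14 − 0.04)/(1.751 − (-0.5534)) = 0.04.
Then μ = 0.04 − (-0.5534)·0.04 = 0.06.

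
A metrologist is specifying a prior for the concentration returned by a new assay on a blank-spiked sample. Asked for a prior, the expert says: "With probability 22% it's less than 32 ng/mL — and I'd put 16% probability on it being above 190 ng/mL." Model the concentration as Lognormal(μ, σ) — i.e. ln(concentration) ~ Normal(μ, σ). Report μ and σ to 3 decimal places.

If T ~ Lognormal(μ,σ) then ln T ~ Normal(μ,σ), so the p-quantile of ln T is μ + z_p·σ.
ln(32) = 3.466 and ln(190) = 5.247; z_{0.22} = -0.7722, z_{0.84} = 0.9945.
σ = (5.247 − 3.466)/(0.9945 − (-0.7722)) = 1.008.
μ = 3.466 − (-0.7722)·1.008 = 4.244.

μ ≈ 4.244, σ ≈ 1.008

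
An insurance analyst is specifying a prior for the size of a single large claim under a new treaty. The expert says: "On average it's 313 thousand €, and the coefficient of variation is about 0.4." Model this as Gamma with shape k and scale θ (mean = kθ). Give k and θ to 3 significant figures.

For Gamma(k, scale θ): mean = kθ, variance = kθ², so CV = 1/√k.
CV = 0.4, hence k = 1/CV² = 6.25.
Then θ = mean/k = 313/6.25 = 50.1.

k ≈ 6.25, θ ≈ 50.1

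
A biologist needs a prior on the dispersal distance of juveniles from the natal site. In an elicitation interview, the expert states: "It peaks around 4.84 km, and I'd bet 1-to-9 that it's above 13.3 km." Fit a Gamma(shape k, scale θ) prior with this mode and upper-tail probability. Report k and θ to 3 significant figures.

Gamma(k,θ) with k>1 has mode (k−1)θ, so θ = 4.84/(k−1).
Need P(X < 13.3) = 0.9 with θ tied to k this way. Start at k = 2, θ = 4.84: P(X<13.3) ≈ 0.760.
Too low — raise k to concentrate. Iterating converges to k ≈ 2.87.
Then θ = 4.84/(2.87−1) ≈ 2.59.

k ≈ 2.87, θ ≈ 2.59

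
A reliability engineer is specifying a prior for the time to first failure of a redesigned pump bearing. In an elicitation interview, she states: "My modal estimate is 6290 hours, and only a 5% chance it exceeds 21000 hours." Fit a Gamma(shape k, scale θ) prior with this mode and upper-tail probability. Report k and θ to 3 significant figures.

Gamma(k,θ) with k>1 has mode (k−1)θ, so θ = 6290/(k−1).
Need P(X < 21000) = 0.95 with θ tied to k this way. Start at k = 2, θ = 6290: P(X<21000) ≈ 0.846.
Too low — raise k to concentrate. Iterating converges to k ≈ 2.79.
Then θ = 6290/(2.79−1) ≈ 3510.

k ≈ 2.79, θ ≈ 3510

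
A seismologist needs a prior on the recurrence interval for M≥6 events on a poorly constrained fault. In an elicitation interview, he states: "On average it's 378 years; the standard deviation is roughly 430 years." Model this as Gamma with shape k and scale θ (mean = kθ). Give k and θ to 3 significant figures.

k ≈ 0.773, θ ≈ 489

For Gamma(k, scale θ): mean = kθ, variance = kθ², so CV = 1/√k.
CV = SD/mean = 430/378 = 1.138, hence k = 1/CV² = 0.773.
Then θ = mean/k = 378/0.773 = 489.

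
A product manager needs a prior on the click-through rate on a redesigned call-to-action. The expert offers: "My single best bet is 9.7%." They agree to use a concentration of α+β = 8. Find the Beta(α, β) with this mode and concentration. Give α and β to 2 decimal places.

For α,β > 1 the Beta mode is (α−1)/(α+β−2). With α+β = 8, the mode is (α−1)/6.
Set (α−1)/6 = 0.097 → α = 1 + 0.097·6 = 1.58.
β = 8 − α = 6.42.

α = 1.58, β = 6.42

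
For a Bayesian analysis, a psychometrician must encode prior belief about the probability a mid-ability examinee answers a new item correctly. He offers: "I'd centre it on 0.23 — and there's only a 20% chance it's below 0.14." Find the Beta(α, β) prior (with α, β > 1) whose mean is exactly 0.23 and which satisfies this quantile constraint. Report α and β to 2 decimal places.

α ≈ 3.70, β ≈ 12.37

With mean 0.23 fixed, write α = 0.23s, β = 0.77s where s = α+β.
Need P(θ < 0.14) = 0.2 under Beta(0.23s, 0.77s). Normal approximation: (q−m)/√(m(1−m)/s) ≈ z_{0.2} = -0.842, so s ≈ 0.23·0.77·(-0.842)²/(0.14−0.23)² = 15.5.
At s = 15.5: P(θ<0.14) ≈ 0.206. Adjusting to match 0.2 gives s ≈ 16.07.
So α = 0.23·16.07 ≈ 3.70, β = 0.77·16.07 ≈ 12.37.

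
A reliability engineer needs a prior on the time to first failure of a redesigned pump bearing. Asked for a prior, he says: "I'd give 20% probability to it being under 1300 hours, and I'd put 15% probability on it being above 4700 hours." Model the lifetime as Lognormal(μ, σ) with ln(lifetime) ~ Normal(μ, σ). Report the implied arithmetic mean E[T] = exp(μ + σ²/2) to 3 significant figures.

E[T] ≈ 2920 hours

If T ~ Lognormal(μ,σ) then ln T ~ Normal(μ,σ), so the p-quantile of ln T is μ + z_p·σ.
ln(1300) = 7.17 and ln(4700) = 8.455; z_{0.2} = -0.8416, z_{0.85} = 1.036.
σ = (8.455 − 7.17)/(1.036 − (-0.8416)) = 0.684.
μ = 7.17 − (-0.8416)·0.684 = 7.746.
E[T] = exp(μ + σ²/2) = exp(7.746 + 0.2341) = 2920 hours.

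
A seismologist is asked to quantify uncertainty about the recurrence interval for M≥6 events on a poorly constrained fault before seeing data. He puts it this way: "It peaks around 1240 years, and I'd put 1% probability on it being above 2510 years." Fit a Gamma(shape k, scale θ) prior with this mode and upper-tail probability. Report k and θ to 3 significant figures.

k ≈ 10.9, θ ≈ 126

Gamma(k,θ) with k>1 has mode (k−1)θ, so θ = 1240/(k−1).
Need P(X < 2510) = 0.99 with θ tied to k this way. Start at k = 2, θ = 1240: P(X<2510) ≈ 0.601.
Too low — raise k to concentrate. Iterating converges to k ≈ 10.9.
Then θ = 1240/(10.9−1) ≈ 126.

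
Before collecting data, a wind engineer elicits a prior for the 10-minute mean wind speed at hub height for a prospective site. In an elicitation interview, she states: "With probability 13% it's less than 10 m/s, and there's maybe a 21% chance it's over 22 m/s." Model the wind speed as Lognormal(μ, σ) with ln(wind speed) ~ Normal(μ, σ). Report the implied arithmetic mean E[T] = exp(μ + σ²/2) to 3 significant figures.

E[T] ≈ 17.2 m/s

If T ~ Lognormal(μ,σ) then ln T ~ Normal(μ,σ), so the p-quantile of ln T is μ + z_p·σ.
ln(10) = 2.303 and ln(22) = 3.091; z_{0.13} = -1.126, z_{0.79} = 0.8064.
σ = (3.091 − 2.303)/(0.8064 − (-1.126)) = 0.408.
μ = 2.303 − (-1.126)·0.408 = 2.762.
E[T] = exp(μ + σ²/2) = exp(2.762 + 0.0832) = 17.2 m/s.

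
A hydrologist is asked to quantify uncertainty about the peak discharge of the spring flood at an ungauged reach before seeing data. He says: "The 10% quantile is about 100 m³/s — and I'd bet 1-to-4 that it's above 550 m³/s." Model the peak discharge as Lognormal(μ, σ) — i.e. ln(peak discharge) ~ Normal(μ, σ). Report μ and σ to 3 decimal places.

If T ~ Lognormal(μ,σ) then ln T ~ Normal(μ,σ), so the p-quantile of ln T is μ + z_p·σ.
ln(100) = 4.605 and ln(550) = 6.31; z_{0.1} = -1.282, z_{0.8} = 0.8416.
σ = (6.31 − 4.605)/(0.8416 − (-1.282)) = 0.803.
μ = 4.605 − (-1.282)·0.803 = 5.634.

μ ≈ 5.634, σ ≈ 0.803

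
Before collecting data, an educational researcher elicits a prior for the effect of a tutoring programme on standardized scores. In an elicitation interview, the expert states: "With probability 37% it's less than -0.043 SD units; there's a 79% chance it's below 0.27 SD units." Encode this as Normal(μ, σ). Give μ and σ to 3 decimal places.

μ = 0.048, σ = 0.275

The p-quantile of Normal(μ,σ) is μ + z_p·σ, with z_{0.37} = -0.3319 and z_{0.79} = 0.8064.
Eliminate σ: μ = (z₂·x₁ − z₁·x₂)/(z₂ − z₁) = (0.8064·-0.043 − (-0.3319)·0.27)/1.138 = 0.048.
Then σ = (x₂ − x₁)/(z₂ − z₁) = (0.27 − -0.043)/1.138 = 0.275.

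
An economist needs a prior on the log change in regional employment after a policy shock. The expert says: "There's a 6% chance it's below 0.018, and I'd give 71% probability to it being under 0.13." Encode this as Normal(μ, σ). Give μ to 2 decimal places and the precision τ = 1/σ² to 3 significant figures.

For Normal(μ,σ), the p-quantile is μ + z_p·σ. Here z_{0.06} = -1.555, z_{0.71} = 0.5534.
So 0.018 = μ − 1.555σ and 0.13 = μ + 0.5534σ.
Subtracting: σ = (0.13 − 0.018)/(0.5534 − (-1.555)) = 0.05.
Then μ = 0.018 − (-1.555)·0.05 = 0.10.
Precision τ = 1/σ² = 1/0.05313² = 354.

μ = 0.10, τ = 354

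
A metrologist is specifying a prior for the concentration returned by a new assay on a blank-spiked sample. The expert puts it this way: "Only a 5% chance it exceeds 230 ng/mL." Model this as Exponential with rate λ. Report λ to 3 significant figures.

λ ≈ 0.013

P(T > 230.0) = e^(−λ·230.0) = 0.05, so λ = −ln(0.05)/230.0 = 0.013.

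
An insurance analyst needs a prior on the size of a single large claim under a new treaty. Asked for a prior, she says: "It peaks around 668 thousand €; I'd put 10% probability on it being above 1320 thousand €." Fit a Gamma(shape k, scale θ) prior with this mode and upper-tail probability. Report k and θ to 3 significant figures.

k ≈ 5.13, θ ≈ 162

Gamma(k,θ) with k>1 has mode (k−1)θ, so θ = 668/(k−1).
Need P(X < 1320) = 0.9 with θ tied to k this way. Start at k = 2, θ = 668: P(X<1320) ≈ 0.587.
Too low — raise k to concentrate. Iterating converges to k ≈ 5.13.
Then θ = 668/(5.13−1) ≈ 162.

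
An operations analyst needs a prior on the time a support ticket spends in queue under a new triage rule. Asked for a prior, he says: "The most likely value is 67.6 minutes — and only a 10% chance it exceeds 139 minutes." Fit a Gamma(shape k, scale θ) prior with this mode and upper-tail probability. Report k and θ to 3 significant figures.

Gamma(k,θ) with k>1 has mode (k−1)θ, so θ = 67.6/(k−1).
Need P(X < 139) = 0.9 with θ tied to k this way. Start at k = 2, θ = 67.6: P(X<139) ≈ 0.609.
Too low — raise k to concentrate. Iterating converges to k ≈ 4.69.
Then θ = 67.6/(4.69−1) ≈ 18.3.

k ≈ 4.69, θ ≈ 18.3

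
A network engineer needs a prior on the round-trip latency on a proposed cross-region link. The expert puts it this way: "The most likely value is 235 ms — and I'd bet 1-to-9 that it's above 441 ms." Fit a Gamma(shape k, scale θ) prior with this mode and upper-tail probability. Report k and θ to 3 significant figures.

Gamma(k,θ) with k>1 has mode (k−1)θ, so θ = 235/(k−1).
Need P(X < 441) = 0.9 with θ tied to k this way. Start at k = 2, θ = 235: P(X<441) ≈ 0.560.
Too low — raise k to concentrate. Iterating converges to k ≈ 5.82.
Then θ = 235/(5.82−1) ≈ 48.7.

k ≈ 5.82, θ ≈ 48.7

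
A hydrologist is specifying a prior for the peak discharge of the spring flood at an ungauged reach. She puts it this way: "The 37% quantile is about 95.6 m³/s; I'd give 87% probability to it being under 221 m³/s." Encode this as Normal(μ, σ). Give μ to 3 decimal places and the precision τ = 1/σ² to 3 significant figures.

μ = 124.137, τ = 0.000135

The p-quantile of Normal(μ,σ) is μ + z_p·σ, with z_{0.37} = -0.3319 and z_{0.87} = 1.126.
Eliminate σ: μ = (z₂·x₁ − z₁·x₂)/(z₂ − z₁) = (1.126·95.6 − (-0.3319)·221)/1.458 = 124.137.
Then σ = (x₂ − x₁)/(z₂ − z₁) = (221 − 95.6)/1.458 = 85.994.
Precision τ = 1/σ² = 1/85.99² = 0.000135.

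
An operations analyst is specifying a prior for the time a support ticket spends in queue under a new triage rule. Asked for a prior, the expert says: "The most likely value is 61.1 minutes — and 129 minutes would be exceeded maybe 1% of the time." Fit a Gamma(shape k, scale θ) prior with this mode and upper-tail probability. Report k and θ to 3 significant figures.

Gamma(k,θ) with k>1 has mode (k−1)θ, so θ = 61.1/(k−1).
Need P(X < 129) = 0.99 with θ tied to k this way. Start at k = 2, θ = 61.1: P(X<129) ≈ 0.623.
Too low — raise k to concentrate. Iterating converges to k ≈ 9.7.
Then θ = 61.1/(9.7−1) ≈ 7.02.

k ≈ 9.7, θ ≈ 7.02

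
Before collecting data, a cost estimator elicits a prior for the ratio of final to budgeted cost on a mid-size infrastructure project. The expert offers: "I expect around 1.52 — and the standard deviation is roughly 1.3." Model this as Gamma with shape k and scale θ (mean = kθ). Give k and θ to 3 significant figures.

For Gamma(k, scale θ): mean = kθ, variance = kθ², so CV = 1/√k.
CV = SD/mean = 1.3/1.52 = 0.8553, hence k = 1/CV² = 1.37.
Then θ = mean/k = 1.52/1.37 = 1.11.

k ≈ 1.37, θ ≈ 1.11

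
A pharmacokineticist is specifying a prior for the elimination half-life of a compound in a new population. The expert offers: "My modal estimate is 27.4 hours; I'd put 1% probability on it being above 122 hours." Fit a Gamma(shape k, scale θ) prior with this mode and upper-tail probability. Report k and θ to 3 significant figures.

k ≈ 2.82, θ ≈ 15.1

Gamma(k,θ) with k>1 has mode (k−1)θ, so θ = 27.4/(k−1).
Need P(X < 122) = 0.99 with θ tied to k this way. Start at k = 2, θ = 27.4: P(X<122) ≈ 0.936.
Too low — raise k to concentrate. Iterating converges to k ≈ 2.82.
Then θ = 27.4/(2.82−1) ≈ 15.1.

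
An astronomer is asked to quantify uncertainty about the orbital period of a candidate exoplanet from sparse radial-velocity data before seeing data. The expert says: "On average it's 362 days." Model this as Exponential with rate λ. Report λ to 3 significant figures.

λ ≈ 0.00276

Exponential mean = 1/λ, so λ = 1/362.0 = 0.00276.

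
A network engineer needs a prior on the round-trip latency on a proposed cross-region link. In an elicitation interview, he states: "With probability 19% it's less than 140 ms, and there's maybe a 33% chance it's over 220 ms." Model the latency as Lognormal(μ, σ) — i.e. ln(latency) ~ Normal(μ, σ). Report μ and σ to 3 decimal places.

μ ≈ 5.243, σ ≈ 0.343

If T ~ Lognormal(μ,σ) then ln T ~ Normal(μ,σ), so the p-quantile of ln T is μ + z_p·σ.
ln(140) = 4.942 and ln(220) = 5.394; z_{0.19} = -0.8779, z_{0.67} = 0.4399.
σ = (5.394 − 4.942)/(0.4399 − (-0.8779)) = 0.343.
μ = 4.942 − (-0.8779)·0.343 = 5.243.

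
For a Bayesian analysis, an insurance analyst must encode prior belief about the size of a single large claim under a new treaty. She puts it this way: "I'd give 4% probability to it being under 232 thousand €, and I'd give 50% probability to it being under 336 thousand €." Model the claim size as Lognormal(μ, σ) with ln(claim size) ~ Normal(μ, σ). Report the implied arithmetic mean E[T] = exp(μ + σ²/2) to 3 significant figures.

If T ~ Lognormal(μ,σ) then ln T ~ Normal(μ,σ), so the p-quantile of ln T is μ + z_p·σ.
ln(232) = 5.447 and ln(336) = 5.817; z_{0.04} = -1.751, z_{0.5} = 0.
σ = (5.817 − 5.447)/(0 − (-1.751)) = 0.212.
μ = 5.447 − (-1.751)·0.212 = 5.817.
E[T] = exp(μ + σ²/2) = exp(5.817 + 0.0224) = 344 thousand €.

E[T] ≈ 344 thousand €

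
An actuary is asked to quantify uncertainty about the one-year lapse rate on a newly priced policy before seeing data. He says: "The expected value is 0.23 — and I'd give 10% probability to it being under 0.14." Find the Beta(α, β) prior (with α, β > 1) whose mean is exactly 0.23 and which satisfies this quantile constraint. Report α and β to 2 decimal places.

α ≈ 7.42, β ≈ 24.84

With mean 0.23 fixed, write α = 0.23s, β = 0.77s where s = α+β.
Need P(θ < 0.14) = 0.1 under Beta(0.23s, 0.77s). Normal approximation: (q−m)/√(m(1−m)/s) ≈ z_{0.1} = -1.28, so s ≈ 0.23·0.77·(-1.28)²/(0.14−0.23)² = 35.9.
At s = 35.9: P(θ<0.14) ≈ 0.087. Adjusting to match 0.1 gives s ≈ 32.26.
So α = 0.23·32.26 ≈ 7.42, β = 0.77·32.26 ≈ 24.84.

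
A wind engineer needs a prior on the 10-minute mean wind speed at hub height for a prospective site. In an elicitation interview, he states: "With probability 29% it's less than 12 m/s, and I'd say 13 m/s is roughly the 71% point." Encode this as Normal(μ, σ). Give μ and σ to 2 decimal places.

For Normal(μ,σ), the p-quantile is μ + z_p·σ. Here z_{0.29} = -0.5534, z_{0.71} = 0.5534.
So 12 = μ − 0.5534σ and 13 = μ + 0.5534σ.
Subtracting: σ = (13 − 12)/(0.5534 − (-0.5534)) = 0.90.
Then μ = 12 − (-0.5534)·0.90 = 12.50.

μ = 12.50, σ = 0.90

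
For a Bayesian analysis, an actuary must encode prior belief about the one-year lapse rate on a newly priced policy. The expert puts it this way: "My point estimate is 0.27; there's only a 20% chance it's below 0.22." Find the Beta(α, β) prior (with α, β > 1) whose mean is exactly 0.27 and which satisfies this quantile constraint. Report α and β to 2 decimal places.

With mean 0.27 fixed, write α = 0.27s, β = 0.73s where s = α+β.
Need P(θ < 0.22) = 0.2 under Beta(0.27s, 0.73s). Normal approximation: (q−m)/√(m(1−m)/s) ≈ z_{0.2} = -0.842, so s ≈ 0.27·0.73·(-0.842)²/(0.22−0.27)² = 55.8.
At s = 55.8: P(θ<0.22) ≈ 0.203. Adjusting to match 0.2 gives s ≈ 57.34.
So α = 0.27·57.34 ≈ 15.48, β = 0.73·57.34 ≈ 41.86.

α ≈ 15.48, β ≈ 41.86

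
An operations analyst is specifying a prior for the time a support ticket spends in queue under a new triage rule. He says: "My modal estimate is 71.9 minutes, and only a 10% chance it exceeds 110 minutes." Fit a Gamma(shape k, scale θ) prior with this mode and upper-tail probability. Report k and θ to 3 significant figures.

Gamma(k,θ) with k>1 has mode (k−1)θ, so θ = 71.9/(k−1).
Need P(X < 110) = 0.9 with θ tied to k this way. Start at k = 2, θ = 71.9: P(X<110) ≈ 0.452.
Too low — raise k to concentrate. Iterating converges to k ≈ 11.3.
Then θ = 71.9/(11.3−1) ≈ 6.97.

k ≈ 11.3, θ ≈ 6.97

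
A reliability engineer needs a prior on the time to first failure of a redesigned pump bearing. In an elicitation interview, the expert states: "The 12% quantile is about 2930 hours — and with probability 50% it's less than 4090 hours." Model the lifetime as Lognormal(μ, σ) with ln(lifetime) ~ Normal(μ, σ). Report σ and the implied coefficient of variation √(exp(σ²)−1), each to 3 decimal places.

σ ≈ 0.284, CV ≈ 0.290

If T ~ Lognormal(μ,σ) then ln T ~ Normal(μ,σ), so the p-quantile of ln T is μ + z_p·σ.
ln(2930) = 7.983 and ln(4090) = 8.316; z_{0.12} = -1.175, z_{0.5} = 0.
σ = (8.316 − 7.983)/(0 − (-1.175)) = 0.284.
μ = 7.983 − (-1.175)·0.284 = 8.316.
CV = √(exp(σ²)−1) = √(exp(0.0806)−1) = 0.290.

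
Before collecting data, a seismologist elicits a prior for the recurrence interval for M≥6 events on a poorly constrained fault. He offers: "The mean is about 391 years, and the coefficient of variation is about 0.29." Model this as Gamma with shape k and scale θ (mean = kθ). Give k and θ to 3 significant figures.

For Gamma(k, scale θ): mean = kθ, variance = kθ², so CV = 1/√k.
CV = 0.29, hence k = 1/CV² = 11.9.
Then θ = mean/k = 391/11.9 = 32.9.

k ≈ 11.9, θ ≈ 32.9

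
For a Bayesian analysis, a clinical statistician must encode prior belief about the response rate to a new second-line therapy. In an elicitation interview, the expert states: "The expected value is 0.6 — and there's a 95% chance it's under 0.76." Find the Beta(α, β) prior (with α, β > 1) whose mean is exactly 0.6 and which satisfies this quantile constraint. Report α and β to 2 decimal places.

With mean 0.6 fixed, write α = 0.6s, β = 0.4s where s = α+β.
Need P(θ < 0.76) = 0.95 under Beta(0.6s, 0.4s). Normal approximation: (q−m)/√(m(1−m)/s) ≈ z_{0.95} = 1.64, so s ≈ 0.6·0.4·(1.64)²/(0.76−0.6)² = 25.4.
At s = 25.4: P(θ<0.76) ≈ 0.959. Adjusting to match 0.95 gives s ≈ 22.90.
So α = 0.6·22.90 ≈ 13.74, β = 0.4·22.90 ≈ 9.16.

α ≈ 13.74, β ≈ 9.16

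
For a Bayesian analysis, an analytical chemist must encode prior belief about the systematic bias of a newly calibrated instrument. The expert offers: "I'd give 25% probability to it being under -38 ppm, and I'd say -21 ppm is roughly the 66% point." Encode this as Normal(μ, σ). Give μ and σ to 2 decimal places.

μ = -27.45, σ = 15.64

The p-quantile of Normal(μ,σ) is μ + z_p·σ, with z_{0.25} = -0.6745 and z_{0.66} = 0.4125.
Eliminate σ: μ = (z₂·x₁ − z₁·x₂)/(z₂ − z₁) = (0.4125·-38 − (-0.6745)·-21)/1.087 = -27.45.
Then σ = (x₂ − x₁)/(z₂ − z₁) = (-21 − -38)/1.087 = 15.64.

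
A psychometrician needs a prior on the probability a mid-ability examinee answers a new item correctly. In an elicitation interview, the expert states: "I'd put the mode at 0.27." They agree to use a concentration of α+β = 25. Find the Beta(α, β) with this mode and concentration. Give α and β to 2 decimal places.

For α,β > 1 the Beta mode is (α−1)/(α+β−2). With α+β = 25, the mode is (α−1)/23.
Set (α−1)/23 = 0.27 → α = 1 + 0.27·23 = 7.21.
β = 25 − α = 17.79.

α = 7.21, β = 17.79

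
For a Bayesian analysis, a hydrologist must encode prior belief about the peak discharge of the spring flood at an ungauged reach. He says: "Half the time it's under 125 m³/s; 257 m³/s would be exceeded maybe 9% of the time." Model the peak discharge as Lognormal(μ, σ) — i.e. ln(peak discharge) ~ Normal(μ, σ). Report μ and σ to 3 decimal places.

μ ≈ 4.828, σ ≈ 0.538

If T ~ Lognormal(μ,σ) then ln T ~ Normal(μ,σ), so the p-quantile of ln T is μ + z_p·σ.
ln(125) = 4.828 and ln(257) = 5.549; z_{0.5} = 0, z_{0.91} = 1.341.
σ = (5.549 − 4.828)/(1.341 − (0)) = 0.538.
μ = 4.828 − (0)·0.538 = 4.828.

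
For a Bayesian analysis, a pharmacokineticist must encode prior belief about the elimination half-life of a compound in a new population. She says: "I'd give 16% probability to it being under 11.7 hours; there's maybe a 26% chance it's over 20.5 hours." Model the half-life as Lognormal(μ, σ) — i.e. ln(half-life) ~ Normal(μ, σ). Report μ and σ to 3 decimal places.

μ ≈ 2.800, σ ≈ 0.342

If T ~ Lognormal(μ,σ) then ln T ~ Normal(μ,σ), so the p-quantile of ln T is μ + z_p·σ.
ln(11.7) = 2.46 and ln(20.5) = 3.02; z_{0.16} = -0.9945, z_{0.74} = 0.6433.
σ = (3.02 − 2.46)/(0.6433 − (-0.9945)) = 0.342.
μ = 2.46 − (-0.9945)·0.342 = 2.800.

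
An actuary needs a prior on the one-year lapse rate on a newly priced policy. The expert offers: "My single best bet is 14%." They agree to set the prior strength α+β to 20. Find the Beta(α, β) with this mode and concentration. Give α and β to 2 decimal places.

For α,β > 1 the Beta mode is (α−1)/(α+β−2). With α+β = 20, the mode is (α−1)/18.
Set (α−1)/18 = 0.14 → α = 1 + 0.14·18 = 3.52.
β = 20 − α = 16.48.

α = 3.52, β = 16.48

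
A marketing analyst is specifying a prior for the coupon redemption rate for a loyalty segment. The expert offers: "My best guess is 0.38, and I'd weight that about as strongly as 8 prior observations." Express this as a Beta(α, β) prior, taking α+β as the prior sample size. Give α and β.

Under the effective-sample-size interpretation, Beta(α, β) has prior mean α/(α+β) and prior sample size α+β.
So α+β = 8 and α/(α+β) = 0.38, giving α = 0.38·8 = 3.04 and β = 8 − 3.04 = 4.96.

α = 3.04, β = 4.96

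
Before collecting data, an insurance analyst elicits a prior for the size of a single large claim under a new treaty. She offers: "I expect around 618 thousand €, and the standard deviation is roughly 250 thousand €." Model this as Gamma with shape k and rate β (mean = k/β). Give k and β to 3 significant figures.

For Gamma(k, rate β): mean = k/β, variance = k/β², so CV = 1/√k.
CV = SD/mean = 250/618 = 0.4045, hence k = 1/CV² = 6.11.
Then β = k/mean = 6.11/618 = 0.00989.

k ≈ 6.11, β ≈ 0.00989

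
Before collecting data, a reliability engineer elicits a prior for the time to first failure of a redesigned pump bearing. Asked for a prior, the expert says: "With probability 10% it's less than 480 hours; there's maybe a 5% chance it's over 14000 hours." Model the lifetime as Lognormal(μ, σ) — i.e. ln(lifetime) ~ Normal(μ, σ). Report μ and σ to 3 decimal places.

If T ~ Lognormal(μ,σ) then ln T ~ Normal(μ,σ), so the p-quantile of ln T is μ + z_p·σ.
ln(480) = 6.174 and ln(14000) = 9.547; z_{0.1} = -1.282, z_{0.95} = 1.645.
σ = (9.547 − 6.174)/(1.645 − (-1.282)) = 1.153.
μ = 6.174 − (-1.282)·1.153 = 7.651.

μ ≈ 7.651, σ ≈ 1.153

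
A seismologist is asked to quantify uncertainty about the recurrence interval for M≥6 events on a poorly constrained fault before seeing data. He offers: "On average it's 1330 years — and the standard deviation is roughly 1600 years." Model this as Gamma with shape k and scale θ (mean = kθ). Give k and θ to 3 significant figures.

k ≈ 0.691, θ ≈ 1920

For Gamma(k, scale θ): mean = kθ, variance = kθ², so CV = 1/√k.
CV = SD/mean = 1600/1330 = 1.203, hence k = 1/CV² = 0.691.
Then θ = mean/k = 1330/0.691 = 1920.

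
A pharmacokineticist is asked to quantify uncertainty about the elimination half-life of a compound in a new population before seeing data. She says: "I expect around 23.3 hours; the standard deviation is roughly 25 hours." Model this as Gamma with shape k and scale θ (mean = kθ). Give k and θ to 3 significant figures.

k ≈ 0.869, θ ≈ 26.8

For Gamma(k, scale θ): mean = kθ, variance = kθ², so CV = 1/√k.
CV = SD/mean = 25/23.3 = 1.073, hence k = 1/CV² = 0.869.
Then θ = mean/k = 23.3/0.869 = 26.8.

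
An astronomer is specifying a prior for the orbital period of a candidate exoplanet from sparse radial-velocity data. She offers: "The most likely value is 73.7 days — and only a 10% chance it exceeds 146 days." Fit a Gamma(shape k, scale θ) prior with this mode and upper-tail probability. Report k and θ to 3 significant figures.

Gamma(k,θ) with k>1 has mode (k−1)θ, so θ = 73.7/(k−1).
Need P(X < 146) = 0.9 with θ tied to k this way. Start at k = 2, θ = 73.7: P(X<146) ≈ 0.589.
Too low — raise k to concentrate. Iterating converges to k ≈ 5.1.
Then θ = 73.7/(5.1−1) ≈ 18.

k ≈ 5.1, θ ≈ 18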